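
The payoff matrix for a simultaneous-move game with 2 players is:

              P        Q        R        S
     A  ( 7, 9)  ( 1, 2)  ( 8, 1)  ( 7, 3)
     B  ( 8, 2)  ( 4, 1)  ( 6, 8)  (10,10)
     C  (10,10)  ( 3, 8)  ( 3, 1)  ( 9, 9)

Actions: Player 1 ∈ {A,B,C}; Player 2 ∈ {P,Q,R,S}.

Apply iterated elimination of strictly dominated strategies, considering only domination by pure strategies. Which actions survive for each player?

Survivors P1:{B,C} P2:{P,S}

P2 drop Q (P beats it: A:9>2 B:2>1 C:10>8)
P2 drop R (S beats it: A:3>1 B:10>8 C:9>1)
P1 drop A (B beats it: P:8>7 S:10>7)
P1→{B,C} P2→{P,S}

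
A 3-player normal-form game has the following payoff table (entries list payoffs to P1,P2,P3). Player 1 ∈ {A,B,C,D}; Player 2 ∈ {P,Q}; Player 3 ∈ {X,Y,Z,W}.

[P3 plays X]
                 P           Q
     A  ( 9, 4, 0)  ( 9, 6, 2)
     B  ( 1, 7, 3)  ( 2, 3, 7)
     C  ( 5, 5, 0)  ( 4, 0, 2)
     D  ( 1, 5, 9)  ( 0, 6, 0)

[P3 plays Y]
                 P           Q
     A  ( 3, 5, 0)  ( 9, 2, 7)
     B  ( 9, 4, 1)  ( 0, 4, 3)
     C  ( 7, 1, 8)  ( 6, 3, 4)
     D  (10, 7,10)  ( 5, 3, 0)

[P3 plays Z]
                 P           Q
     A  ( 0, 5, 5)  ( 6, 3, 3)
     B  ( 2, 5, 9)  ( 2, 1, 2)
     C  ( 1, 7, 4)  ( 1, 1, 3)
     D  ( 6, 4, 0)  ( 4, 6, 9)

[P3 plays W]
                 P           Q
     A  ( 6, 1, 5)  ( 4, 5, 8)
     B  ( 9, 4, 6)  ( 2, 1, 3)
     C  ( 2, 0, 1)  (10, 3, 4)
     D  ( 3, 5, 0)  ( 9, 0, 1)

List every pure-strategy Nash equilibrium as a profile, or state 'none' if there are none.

(A,P,X): not NE [P2→Q gives 6>4; P3→W gives 5>0]
(A,P,Y): not NE [P1→D gives 10>3; P3→W gives 5>0]
(A,P,Z): not NE [P1→D gives 6>0]
(A,P,W): not NE [P1→B gives 9>6; P2→Q gives 5>1]
(A,Q,X): not NE [P3→W gives 8>2]
(A,Q,Y): not NE [P2→P gives 5>2; P3→W gives 8>7]
(A,Q,Z): not NE [P2→P gives 5>3; P3→W gives 8>3]
(A,Q,W): not NE [P1→C gives 10>4]
(B,P,X): not NE [P1→A gives 9>1; P3→Z gives 9>3]
(B,P,Y): not NE [P1→D gives 10>9; P3→Z gives 9>1]
(B,P,Z): not NE [P1→D gives 6>2]
(B,P,W): not NE [P3→Z gives 9>6]
(B,Q,X): not NE [P1→A gives 9>2; P2→P gives 7>3]
(B,Q,Y): not NE [P1→A gives 9>0; P3→X gives 7>3]
(B,Q,Z): not NE [P1→A gives 6>2; P2→P gives 5>1; P3→X gives 7>2]
(B,Q,W): not NE [P1→C gives 10>2; P2→P gives 4>1; P3→X gives 7>3]
(C,P,X): not NE [P1→A gives 9>5; P3→Y gives 8>0]
(C,P,Y): not NE [P1→D gives 10>7; P2→Q gives 3>1]
(C,P,Z): not NE [P1→D gives 6>1; P3→Y gives 8>4]
(C,P,W): not NE [P1→B gives 9>2; P2→Q gives 3>0; P3→Y gives 8>1]
(C,Q,X): not NE [P1→A gives 9>4; P2→P gives 5>0; P3→W gives 4>2]
(C,Q,Y): not NE [P1→A gives 9>6]
(C,Q,Z): not NE [P1→A gives 6>1; P2→P gives 7>1; P3→W gives 4>3]
(C,Q,W): NE
(D,P,X): not NE [P1→A gives 9>1; P2→Q gives 6>5; P3→Y gives 10>9]
(D,P,Y): NE
(D,P,Z): not NE [P2→Q gives 6>4; P3→Y gives 10>0]
(D,P,W): not NE [P1→B gives 9>3; P3→Y gives 10>0]
(D,Q,X): not NE [P1→A gives 9>0; P3→Z gives 9>0]
(D,Q,Y): not NE [P1→A gives 9>5; P2→P gives 7>3; P3→Z gives 9>0]
(D,Q,Z): not NE [P1→A gives 6>4]
(D,Q,W): not NE [P1→C gives 10>9; P2→P gives 5>0; P3→Z gives 9>1]

PSNE = {(C,Q,W), (D,P,Y)}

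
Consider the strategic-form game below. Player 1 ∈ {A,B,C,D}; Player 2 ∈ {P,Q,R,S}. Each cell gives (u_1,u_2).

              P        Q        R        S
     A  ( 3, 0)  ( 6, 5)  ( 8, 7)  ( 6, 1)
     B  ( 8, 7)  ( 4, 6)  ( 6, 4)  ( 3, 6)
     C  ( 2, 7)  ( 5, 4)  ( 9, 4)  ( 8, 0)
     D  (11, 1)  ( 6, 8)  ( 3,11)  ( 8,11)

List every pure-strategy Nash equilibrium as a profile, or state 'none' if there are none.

NE set: (D,S)

(A,P): not NE [P1→D gives 11>3; P2→R gives 7>0]
(A,Q): not NE [P2→R gives 7>5]
(A,R): not NE [P1→C gives 9>8]
(A,S): not NE [P1→D gives 8>6; P2→R gives 7>1]
(B,P): not NE [P1→D gives 11>8]
(B,Q): not NE [P1→D gives 6>4; P2→P gives 7>6]
(B,R): not NE [P1→C gives 9>6; P2→P gives 7>4]
(B,S): not NE [P1→D gives 8>3; P2→P gives 7>6]
(C,P): not NE [P1→D gives 11>2]
(C,Q): not NE [P1→D gives 6>5; P2→P gives 7>4]
(C,R): not NE [P2→P gives 7>4]
(C,S): not NE [P2→P gives 7>0]
(D,P): not NE [P2→S gives 11>1]
(D,Q): not NE [P2→S gives 11>8]
(D,R): not NE [P1→C gives 9>3]
(D,S): NE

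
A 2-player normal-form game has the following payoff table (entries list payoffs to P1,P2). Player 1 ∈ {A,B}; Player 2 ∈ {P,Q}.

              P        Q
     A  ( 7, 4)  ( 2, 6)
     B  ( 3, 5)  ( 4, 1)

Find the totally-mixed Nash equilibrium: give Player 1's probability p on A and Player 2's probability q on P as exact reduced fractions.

P1 mixes 2/3 on A; P2 mixes 1/3 on P

P1 indiff ⇒ q·7+(1-q)·2 = q·3+(1-q)·4 ⇒ q(4) = (1-q)(2) ⇒ q = 1/3
P2 indiff ⇒ p·4+(1-p)·5 = p·6+(1-p)·1 ⇒ p(-2) = (1-p)(-4) ⇒ p = 2/3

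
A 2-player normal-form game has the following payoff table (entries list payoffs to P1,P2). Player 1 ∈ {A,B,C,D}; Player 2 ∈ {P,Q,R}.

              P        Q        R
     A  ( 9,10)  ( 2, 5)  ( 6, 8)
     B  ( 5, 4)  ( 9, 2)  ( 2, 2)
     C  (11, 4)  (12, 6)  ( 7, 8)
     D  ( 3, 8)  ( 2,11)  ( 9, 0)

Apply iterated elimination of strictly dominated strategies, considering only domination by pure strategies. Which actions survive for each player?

P1 drop A (C beats it: P:11>9 Q:12>2 R:7>6)
P1 drop B (C beats it: P:11>5 Q:12>9 R:7>2)
P2 drop P (Q beats it: C:6>4 D:11>8)
P1→{C,D} P2→{Q,R}

Survivors P1:{C,D} P2:{Q,R}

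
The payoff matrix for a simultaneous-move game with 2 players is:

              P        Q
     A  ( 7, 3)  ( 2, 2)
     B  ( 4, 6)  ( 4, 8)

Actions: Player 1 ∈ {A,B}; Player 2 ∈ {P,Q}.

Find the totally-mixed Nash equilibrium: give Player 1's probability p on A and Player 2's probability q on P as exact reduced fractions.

p=2/3, q=2/5

P1 indiff ⇒ q·7+(1-q)·2 = q·4+(1-q)·4 ⇒ q(3) = (1-q)(2) ⇒ q = 2/5
P2 indiff ⇒ p·3+(1-p)·6 = p·2+(1-p)·8 ⇒ p(1) = (1-p)(2) ⇒ p = 2/3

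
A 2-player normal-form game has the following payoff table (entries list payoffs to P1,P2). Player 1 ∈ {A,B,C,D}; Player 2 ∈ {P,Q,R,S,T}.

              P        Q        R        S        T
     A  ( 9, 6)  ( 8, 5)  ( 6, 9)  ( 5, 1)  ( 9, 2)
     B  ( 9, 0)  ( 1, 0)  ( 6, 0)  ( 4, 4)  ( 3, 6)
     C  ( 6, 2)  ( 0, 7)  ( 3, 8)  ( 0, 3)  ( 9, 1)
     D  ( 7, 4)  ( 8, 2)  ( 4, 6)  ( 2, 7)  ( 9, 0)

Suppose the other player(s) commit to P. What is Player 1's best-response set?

u_1(A vs P) = 9
u_1(B vs P) = 9
u_1(C vs P) = 6
u_1(D vs P) = 7
max payoff 9 at {A,B}

argmax u_1 = {A,B}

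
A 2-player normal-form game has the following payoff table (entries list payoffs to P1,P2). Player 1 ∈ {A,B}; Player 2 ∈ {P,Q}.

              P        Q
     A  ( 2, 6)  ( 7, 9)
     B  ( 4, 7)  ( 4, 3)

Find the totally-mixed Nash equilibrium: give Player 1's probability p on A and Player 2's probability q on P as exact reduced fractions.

P1 mixes 4/7 on A; P2 mixes 3/5 on P

P1 indiff ⇒ q·2+(1-q)·7 = q·4+(1-q)·4 ⇒ q(-2) = (1-q)(-3) ⇒ q = 3/5
P2 indiff ⇒ p·6+(1-p)·7 = p·9+(1-p)·3 ⇒ p(-3) = (1-p)(-4) ⇒ p = 4/7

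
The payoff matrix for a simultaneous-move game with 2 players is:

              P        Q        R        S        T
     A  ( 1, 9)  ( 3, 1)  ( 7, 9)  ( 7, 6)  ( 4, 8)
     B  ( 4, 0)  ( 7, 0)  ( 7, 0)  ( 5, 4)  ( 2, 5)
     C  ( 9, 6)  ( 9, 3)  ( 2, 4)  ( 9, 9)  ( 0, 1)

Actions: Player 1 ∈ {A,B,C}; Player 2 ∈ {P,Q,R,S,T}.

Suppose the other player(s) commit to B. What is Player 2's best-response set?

argmax u_2 = {T}

u_2(P vs B) = 0
u_2(Q vs B) = 0
u_2(R vs B) = 0
u_2(S vs B) = 4
u_2(T vs B) = 5
max payoff 5 at {T}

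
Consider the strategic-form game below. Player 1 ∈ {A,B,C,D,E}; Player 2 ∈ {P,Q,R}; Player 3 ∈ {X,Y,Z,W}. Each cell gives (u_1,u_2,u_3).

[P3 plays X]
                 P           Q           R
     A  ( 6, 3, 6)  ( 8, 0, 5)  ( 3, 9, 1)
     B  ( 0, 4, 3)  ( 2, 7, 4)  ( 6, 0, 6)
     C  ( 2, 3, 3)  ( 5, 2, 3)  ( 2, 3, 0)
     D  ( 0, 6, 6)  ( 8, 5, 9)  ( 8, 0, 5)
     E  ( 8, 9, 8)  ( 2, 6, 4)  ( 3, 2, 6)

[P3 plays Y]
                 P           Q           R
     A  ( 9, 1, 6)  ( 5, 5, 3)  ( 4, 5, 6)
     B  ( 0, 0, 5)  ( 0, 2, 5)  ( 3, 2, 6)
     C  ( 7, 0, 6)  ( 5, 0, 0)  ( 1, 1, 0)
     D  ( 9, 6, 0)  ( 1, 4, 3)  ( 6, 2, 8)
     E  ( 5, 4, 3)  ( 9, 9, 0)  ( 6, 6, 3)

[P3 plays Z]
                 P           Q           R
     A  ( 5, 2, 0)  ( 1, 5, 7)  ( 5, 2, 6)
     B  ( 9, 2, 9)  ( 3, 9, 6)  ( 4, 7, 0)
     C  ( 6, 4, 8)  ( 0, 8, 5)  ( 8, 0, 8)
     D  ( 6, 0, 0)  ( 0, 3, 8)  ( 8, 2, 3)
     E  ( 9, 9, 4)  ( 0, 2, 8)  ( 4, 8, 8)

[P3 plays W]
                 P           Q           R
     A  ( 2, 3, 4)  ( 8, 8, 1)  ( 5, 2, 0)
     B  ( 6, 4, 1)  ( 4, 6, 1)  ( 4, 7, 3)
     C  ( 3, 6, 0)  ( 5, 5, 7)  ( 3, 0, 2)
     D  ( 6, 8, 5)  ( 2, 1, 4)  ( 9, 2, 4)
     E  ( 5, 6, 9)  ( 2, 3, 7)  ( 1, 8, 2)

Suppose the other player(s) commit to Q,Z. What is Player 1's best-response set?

argmax u_1 = {B}

u_1(A vs Q,Z) = 1
u_1(B vs Q,Z) = 3
u_1(C vs Q,Z) = 0
u_1(D vs Q,Z) = 0
u_1(E vs Q,Z) = 0
max payoff 3 at {B}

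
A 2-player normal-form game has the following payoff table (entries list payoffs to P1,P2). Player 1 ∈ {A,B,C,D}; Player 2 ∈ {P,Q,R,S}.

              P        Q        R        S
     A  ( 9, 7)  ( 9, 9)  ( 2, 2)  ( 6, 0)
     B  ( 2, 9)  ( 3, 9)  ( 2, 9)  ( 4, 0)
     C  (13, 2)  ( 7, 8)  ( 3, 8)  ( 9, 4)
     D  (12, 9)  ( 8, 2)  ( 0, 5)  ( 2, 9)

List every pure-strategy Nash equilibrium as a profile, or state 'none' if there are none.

Nash profiles: (A,Q), (C,R)

(A,P): not NE [P1→C gives 13>9; P2→Q gives 9>7]
(A,Q): NE
(A,R): not NE [P1→C gives 3>2; P2→Q gives 9>2]
(A,S): not NE [P1→C gives 9>6; P2→Q gives 9>0]
(B,P): not NE [P1→C gives 13>2]
(B,Q): not NE [P1→A gives 9>3]
(B,R): not NE [P1→C gives 3>2]
(B,S): not NE [P1→C gives 9>4; P2→R gives 9>0]
(C,P): not NE [P2→R gives 8>2]
(C,Q): not NE [P1→A gives 9>7]
(C,R): NE
(C,S): not NE [P2→R gives 8>4]
(D,P): not NE [P1→C gives 13>12]
(D,Q): not NE [P1→A gives 9>8; P2→S gives 9>2]
(D,R): not NE [P1→C gives 3>0; P2→S gives 9>5]
(D,S): not NE [P1→C gives 9>2]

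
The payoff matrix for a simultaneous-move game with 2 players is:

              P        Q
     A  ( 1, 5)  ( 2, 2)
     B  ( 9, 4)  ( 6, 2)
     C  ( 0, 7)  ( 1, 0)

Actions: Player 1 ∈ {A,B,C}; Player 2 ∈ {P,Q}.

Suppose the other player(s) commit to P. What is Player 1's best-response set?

argmax u_1 = {B}

u_1(A vs P) = 1
u_1(B vs P) = 9
u_1(C vs P) = 0
max payoff 9 at {B}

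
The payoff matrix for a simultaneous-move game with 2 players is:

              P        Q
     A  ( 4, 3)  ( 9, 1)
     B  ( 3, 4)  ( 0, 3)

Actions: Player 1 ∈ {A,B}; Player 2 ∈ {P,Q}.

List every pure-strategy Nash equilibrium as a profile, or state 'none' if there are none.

Nash profiles: (A,P)

(A,P): NE
(A,Q): not NE [P2→P gives 3>1]
(B,P): not NE [P1→A gives 4>3]
(B,Q): not NE [P1→A gives 9>0; P2→P gives 4>3]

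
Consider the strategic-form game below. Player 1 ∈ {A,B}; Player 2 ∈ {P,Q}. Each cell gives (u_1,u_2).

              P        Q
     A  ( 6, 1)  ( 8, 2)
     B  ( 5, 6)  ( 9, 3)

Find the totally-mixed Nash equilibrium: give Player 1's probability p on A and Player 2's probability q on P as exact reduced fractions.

P1 mixes 3/4 on A; P2 mixes 1/2 on P

P1 indiff ⇒ q·6+(1-q)·8 = q·5+(1-q)·9 ⇒ q(1) = (1-q)(1) ⇒ q = 1/2
P2 indiff ⇒ p·1+(1-p)·6 = p·2+(1-p)·3 ⇒ p(-1) = (1-p)(-3) ⇒ p = 3/4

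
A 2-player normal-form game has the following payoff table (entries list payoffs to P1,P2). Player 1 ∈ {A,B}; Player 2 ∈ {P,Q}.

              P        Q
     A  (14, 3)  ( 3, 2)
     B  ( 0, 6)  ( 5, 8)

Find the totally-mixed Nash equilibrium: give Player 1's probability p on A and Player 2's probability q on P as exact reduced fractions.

P1 mixes 2/3 on A; P2 mixes 1/8 on P

P1 indiff ⇒ q·14+(1-q)·3 = q·0+(1-q)·5 ⇒ q(14) = (1-q)(2) ⇒ q = 1/8
P2 indiff ⇒ p·3+(1-p)·6 = p·2+(1-p)·8 ⇒ p(1) = (1-p)(2) ⇒ p = 2/3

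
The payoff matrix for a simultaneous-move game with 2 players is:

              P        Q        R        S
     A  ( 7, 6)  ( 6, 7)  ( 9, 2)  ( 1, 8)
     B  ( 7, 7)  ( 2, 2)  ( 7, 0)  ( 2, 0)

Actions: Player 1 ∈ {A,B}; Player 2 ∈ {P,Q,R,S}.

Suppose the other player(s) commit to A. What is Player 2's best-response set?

BR_2 = {S}

u_2(P vs A) = 6
u_2(Q vs A) = 7
u_2(R vs A) = 2
u_2(S vs A) = 8
max payoff 8 at {S}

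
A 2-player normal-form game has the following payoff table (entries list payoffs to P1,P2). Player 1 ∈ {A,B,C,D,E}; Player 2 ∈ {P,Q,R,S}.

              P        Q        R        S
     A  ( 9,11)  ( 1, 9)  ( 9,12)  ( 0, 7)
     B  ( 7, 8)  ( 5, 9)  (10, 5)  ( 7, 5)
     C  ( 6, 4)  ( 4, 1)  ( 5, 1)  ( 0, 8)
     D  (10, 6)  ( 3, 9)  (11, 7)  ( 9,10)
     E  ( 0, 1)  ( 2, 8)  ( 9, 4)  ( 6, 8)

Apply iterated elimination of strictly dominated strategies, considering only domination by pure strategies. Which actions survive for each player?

P1 drop A (D beats it: P:10>9 Q:3>1 R:11>9 S:9>0)
P1 drop C (B beats it: P:7>6 Q:5>4 R:10>5 S:7>0)
P1 drop E (B beats it: P:7>0 Q:5>2 R:10>9 S:7>6)
P2 drop P (Q beats it: B:9>8 D:9>6)
P2 drop R (Q beats it: B:9>5 D:9>7)
P1→{B,D} P2→{Q,S}

Survivors P1:{B,D} P2:{Q,S}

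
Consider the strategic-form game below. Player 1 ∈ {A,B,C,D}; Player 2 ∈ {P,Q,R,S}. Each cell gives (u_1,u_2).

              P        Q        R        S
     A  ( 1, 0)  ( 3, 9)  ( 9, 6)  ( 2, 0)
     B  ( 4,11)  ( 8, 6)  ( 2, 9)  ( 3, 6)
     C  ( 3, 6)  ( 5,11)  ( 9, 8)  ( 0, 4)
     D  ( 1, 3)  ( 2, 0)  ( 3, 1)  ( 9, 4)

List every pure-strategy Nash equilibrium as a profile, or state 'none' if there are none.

(A,P): not NE [P1→B gives 4>1; P2→Q gives 9>0]
(A,Q): not NE [P1→B gives 8>3]
(A,R): not NE [P2→Q gives 9>6]
(A,S): not NE [P1→D gives 9>2; P2→Q gives 9>0]
(B,P): NE
(B,Q): not NE [P2→P gives 11>6]
(B,R): not NE [P1→C gives 9>2; P2→P gives 11>9]
(B,S): not NE [P1→D gives 9>3; P2→P gives 11>6]
(C,P): not NE [P1→B gives 4>3; P2→Q gives 11>6]
(C,Q): not NE [P1→B gives 8>5]
(C,R): not NE [P2→Q gives 11>8]
(C,S): not NE [P1→D gives 9>0; P2→Q gives 11>4]
(D,P): not NE [P1→B gives 4>1; P2→S gives 4>3]
(D,Q): not NE [P1→B gives 8>2; P2→S gives 4>0]
(D,R): not NE [P1→C gives 9>3; P2→S gives 4>1]
(D,S): NE

NE set: (B,P), (D,S)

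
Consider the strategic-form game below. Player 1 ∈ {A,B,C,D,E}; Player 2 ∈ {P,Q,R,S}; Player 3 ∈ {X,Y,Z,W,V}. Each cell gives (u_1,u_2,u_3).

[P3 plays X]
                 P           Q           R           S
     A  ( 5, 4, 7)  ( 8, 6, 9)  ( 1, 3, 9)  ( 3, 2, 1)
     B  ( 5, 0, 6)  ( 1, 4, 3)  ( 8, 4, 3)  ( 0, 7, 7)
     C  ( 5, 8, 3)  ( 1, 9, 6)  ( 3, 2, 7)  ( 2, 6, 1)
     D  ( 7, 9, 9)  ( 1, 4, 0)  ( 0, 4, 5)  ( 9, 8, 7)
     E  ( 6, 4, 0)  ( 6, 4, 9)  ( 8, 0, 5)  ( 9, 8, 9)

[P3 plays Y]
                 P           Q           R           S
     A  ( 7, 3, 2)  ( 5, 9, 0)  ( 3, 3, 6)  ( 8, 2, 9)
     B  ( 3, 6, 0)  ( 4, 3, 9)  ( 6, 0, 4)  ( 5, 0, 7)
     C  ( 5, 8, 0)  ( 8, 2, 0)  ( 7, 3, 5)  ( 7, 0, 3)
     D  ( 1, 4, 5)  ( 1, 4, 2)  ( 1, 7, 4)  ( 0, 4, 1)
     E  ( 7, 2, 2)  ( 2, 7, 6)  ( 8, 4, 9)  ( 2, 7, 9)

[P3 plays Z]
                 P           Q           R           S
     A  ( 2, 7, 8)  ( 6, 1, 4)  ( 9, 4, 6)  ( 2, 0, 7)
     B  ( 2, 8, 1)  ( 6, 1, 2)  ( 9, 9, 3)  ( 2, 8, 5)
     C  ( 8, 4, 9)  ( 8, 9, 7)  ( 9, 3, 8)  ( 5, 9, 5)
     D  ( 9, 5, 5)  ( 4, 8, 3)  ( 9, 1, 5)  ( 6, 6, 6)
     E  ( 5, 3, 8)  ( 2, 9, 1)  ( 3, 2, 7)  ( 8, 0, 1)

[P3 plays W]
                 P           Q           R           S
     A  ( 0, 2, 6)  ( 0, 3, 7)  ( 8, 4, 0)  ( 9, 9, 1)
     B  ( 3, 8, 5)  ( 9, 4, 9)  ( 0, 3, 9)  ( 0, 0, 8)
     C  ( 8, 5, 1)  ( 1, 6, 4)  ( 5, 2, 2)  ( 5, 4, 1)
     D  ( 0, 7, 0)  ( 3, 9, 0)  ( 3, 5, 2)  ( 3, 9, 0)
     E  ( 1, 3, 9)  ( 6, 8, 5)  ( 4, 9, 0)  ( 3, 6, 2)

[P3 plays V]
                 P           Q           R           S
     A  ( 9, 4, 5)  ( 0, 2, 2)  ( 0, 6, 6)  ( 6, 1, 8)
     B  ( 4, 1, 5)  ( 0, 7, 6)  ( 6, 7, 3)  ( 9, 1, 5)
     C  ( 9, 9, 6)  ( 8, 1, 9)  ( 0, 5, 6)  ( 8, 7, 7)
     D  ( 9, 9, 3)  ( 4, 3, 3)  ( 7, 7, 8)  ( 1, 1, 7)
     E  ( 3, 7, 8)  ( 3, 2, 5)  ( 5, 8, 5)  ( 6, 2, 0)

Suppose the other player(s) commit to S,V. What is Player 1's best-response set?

u_1(A vs S,V) = 6
u_1(B vs S,V) = 9
u_1(C vs S,V) = 8
u_1(D vs S,V) = 1
u_1(E vs S,V) = 6
max payoff 9 at {B}

P1 best: {B}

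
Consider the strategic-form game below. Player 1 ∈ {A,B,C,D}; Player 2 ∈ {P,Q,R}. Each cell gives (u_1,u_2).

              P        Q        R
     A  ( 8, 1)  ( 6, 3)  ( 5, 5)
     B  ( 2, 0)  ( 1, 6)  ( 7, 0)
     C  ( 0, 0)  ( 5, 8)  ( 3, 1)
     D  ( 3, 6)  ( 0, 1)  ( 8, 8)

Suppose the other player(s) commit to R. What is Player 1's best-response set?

u_1(A vs R) = 5
u_1(B vs R) = 7
u_1(C vs R) = 3
u_1(D vs R) = 8
max payoff 8 at {D}

BR_1 = {D}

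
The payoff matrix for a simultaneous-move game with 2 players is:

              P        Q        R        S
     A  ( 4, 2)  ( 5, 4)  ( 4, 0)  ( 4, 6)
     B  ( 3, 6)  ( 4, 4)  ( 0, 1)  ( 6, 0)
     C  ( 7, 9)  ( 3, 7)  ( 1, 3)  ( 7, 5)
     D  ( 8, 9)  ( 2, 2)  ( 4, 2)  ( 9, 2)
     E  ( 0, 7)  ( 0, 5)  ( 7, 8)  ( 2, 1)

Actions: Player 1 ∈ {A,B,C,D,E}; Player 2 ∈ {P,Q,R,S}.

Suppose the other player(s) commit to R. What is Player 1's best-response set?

u_1(A vs R) = 4
u_1(B vs R) = 0
u_1(C vs R) = 1
u_1(D vs R) = 4
u_1(E vs R) = 7
max payoff 7 at {E}

argmax u_1 = {E}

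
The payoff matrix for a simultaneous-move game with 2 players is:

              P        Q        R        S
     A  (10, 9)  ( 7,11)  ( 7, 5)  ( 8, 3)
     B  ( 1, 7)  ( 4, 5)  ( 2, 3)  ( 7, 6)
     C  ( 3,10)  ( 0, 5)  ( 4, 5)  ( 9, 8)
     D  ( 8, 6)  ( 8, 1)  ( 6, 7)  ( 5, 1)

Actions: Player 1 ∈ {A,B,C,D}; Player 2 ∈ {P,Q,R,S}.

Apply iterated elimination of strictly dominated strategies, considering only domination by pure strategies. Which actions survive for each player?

P1 drop B (A beats it: P:10>1 Q:7>4 R:7>2 S:8>7)
P2 drop S (P beats it: A:9>3 C:10>8 D:6>1)
P1 drop C (A beats it: P:10>3 Q:7>0 R:7>4)
P1→{A,D} P2→{P,Q,R}

Remaining: P1:{A,D} P2:{P,Q,R}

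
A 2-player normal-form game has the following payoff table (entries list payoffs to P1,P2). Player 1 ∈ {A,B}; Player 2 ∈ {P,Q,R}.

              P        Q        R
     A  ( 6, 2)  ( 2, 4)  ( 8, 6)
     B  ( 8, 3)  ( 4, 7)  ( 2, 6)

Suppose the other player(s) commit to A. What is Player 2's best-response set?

BR_2 = {R}

u_2(P vs A) = 2
u_2(Q vs A) = 4
u_2(R vs A) = 6
max payoff 6 at {R}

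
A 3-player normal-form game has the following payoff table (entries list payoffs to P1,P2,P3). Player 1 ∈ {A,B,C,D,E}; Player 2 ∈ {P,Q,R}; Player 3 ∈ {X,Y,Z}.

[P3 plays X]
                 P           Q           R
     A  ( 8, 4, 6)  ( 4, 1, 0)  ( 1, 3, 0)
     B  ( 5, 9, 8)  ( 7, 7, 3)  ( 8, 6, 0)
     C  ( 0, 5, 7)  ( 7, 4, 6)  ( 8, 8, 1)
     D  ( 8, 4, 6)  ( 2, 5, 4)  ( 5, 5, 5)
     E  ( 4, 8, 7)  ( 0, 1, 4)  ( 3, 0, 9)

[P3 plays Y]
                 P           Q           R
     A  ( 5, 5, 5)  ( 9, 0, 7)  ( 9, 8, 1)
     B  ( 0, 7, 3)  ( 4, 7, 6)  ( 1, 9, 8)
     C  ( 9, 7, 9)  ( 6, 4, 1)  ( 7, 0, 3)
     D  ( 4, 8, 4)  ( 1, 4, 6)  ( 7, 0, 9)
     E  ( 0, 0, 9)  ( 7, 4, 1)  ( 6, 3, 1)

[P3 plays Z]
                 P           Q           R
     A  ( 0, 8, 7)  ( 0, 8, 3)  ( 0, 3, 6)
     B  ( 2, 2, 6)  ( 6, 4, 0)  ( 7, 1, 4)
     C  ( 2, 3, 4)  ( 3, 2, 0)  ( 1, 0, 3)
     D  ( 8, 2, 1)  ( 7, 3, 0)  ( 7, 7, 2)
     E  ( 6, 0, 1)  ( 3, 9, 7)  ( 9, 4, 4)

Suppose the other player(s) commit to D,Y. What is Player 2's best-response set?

u_2(P vs D,Y) = 8
u_2(Q vs D,Y) = 4
u_2(R vs D,Y) = 0
max payoff 8 at {P}

argmax u_2 = {P}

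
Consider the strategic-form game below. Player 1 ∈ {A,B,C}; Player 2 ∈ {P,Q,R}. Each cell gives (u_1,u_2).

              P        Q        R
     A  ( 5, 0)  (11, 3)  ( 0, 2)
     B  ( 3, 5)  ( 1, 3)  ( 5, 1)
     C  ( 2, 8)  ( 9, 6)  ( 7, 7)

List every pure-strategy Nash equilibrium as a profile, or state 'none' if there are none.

NE set: (A,Q)

(A,P): not NE [P2→Q gives 3>0]
(A,Q): NE
(A,R): not NE [P1→C gives 7>0; P2→Q gives 3>2]
(B,P): not NE [P1→A gives 5>3]
(B,Q): not NE [P1→A gives 11>1; P2→P gives 5>3]
(B,R): not NE [P1→C gives 7>5; P2→P gives 5>1]
(C,P): not NE [P1→A gives 5>2]
(C,Q): not NE [P1→A gives 11>9; P2→P gives 8>6]
(C,R): not NE [P2→P gives 8>7]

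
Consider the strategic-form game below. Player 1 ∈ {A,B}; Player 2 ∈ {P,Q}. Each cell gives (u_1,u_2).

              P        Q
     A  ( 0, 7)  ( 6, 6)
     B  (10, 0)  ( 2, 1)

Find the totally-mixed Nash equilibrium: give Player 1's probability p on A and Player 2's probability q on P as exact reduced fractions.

P1 indiff ⇒ q·0+(1-q)·6 = q·10+(1-q)·2 ⇒ q(-10) = (1-q)(-4) ⇒ q = 2/7
P2 indiff ⇒ p·7+(1-p)·0 = p·6+(1-p)·1 ⇒ p(1) = (1-p)(1) ⇒ p = 1/2

(p,q) = (1/2, 2/7)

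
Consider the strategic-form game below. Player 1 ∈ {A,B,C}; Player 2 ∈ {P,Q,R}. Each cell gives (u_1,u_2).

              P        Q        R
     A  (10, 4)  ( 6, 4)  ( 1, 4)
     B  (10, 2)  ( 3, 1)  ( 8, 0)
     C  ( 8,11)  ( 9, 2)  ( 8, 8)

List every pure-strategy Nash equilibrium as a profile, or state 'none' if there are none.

PSNE = {(A,P), (B,P)}

(A,P): NE
(A,Q): not NE [P1→C gives 9>6]
(A,R): not NE [P1→C gives 8>1]
(B,P): NE
(B,Q): not NE [P1→C gives 9>3; P2→P gives 2>1]
(B,R): not NE [P2→P gives 2>0]
(C,P): not NE [P1→B gives 10>8]
(C,Q): not NE [P2→P gives 11>2]
(C,R): not NE [P2→P gives 11>8]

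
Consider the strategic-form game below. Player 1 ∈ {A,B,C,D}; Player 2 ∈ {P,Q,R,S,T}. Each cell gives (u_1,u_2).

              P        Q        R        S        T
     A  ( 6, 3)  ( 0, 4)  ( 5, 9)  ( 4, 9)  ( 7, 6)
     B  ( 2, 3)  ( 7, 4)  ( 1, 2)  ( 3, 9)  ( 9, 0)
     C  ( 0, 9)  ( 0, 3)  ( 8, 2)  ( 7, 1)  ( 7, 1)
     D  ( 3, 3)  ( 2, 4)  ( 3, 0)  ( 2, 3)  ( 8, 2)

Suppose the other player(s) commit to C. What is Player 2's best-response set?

P2 best: {P}

u_2(P vs C) = 9
u_2(Q vs C) = 3
u_2(R vs C) = 2
u_2(S vs C) = 1
u_2(T vs C) = 1
max payoff 9 at {P}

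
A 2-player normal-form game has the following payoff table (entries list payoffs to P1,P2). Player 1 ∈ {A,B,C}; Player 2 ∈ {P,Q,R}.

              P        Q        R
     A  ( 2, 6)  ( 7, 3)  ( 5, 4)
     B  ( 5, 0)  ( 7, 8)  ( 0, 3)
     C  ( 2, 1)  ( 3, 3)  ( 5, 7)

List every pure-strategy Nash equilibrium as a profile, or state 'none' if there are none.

PSNE = {(B,Q), (C,R)}

(A,P): not NE [P1→B gives 5>2]
(A,Q): not NE [P2→P gives 6>3]
(A,R): not NE [P2→P gives 6>4]
(B,P): not NE [P2→Q gives 8>0]
(B,Q): NE
(B,R): not NE [P1→C gives 5>0; P2→Q gives 8>3]
(C,P): not NE [P1→B gives 5>2; P2→R gives 7>1]
(C,Q): not NE [P1→B gives 7>3; P2→R gives 7>3]
(C,R): NE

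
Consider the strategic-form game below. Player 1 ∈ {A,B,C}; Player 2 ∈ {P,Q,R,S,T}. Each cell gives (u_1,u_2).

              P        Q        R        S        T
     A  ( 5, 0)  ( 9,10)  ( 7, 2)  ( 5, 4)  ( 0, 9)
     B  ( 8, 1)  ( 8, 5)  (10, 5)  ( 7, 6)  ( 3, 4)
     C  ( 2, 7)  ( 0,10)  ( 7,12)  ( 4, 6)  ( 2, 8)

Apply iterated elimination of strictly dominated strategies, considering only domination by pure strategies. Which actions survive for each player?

Remaining: P1:{A,B} P2:{Q,S}

P1 drop C (B beats it: P:8>2 Q:8>0 R:10>7 S:7>4 T:3>2)
P2 drop P (Q beats it: A:10>0 B:5>1)
P2 drop R (S beats it: A:4>2 B:6>5)
P2 drop T (Q beats it: A:10>9 B:5>4)
P1→{A,B} P2→{Q,S}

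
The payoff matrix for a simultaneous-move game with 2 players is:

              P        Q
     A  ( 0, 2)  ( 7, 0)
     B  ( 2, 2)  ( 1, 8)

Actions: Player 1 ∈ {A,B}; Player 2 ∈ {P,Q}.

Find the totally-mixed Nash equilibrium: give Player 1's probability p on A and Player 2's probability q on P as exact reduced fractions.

p=3/4, q=3/4

P1 indiff ⇒ q·0+(1-q)·7 = q·2+(1-q)·1 ⇒ q(-2) = (1-q)(-6) ⇒ q = 3/4
P2 indiff ⇒ p·2+(1-p)·2 = p·0+(1-p)·8 ⇒ p(2) = (1-p)(6) ⇒ p = 3/4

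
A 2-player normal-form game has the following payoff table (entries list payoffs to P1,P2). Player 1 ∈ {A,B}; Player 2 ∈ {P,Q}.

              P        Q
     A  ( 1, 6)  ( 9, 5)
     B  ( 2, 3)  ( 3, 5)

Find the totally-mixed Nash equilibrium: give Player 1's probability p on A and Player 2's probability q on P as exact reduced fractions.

P1 mixes 2/3 on A; P2 mixes 6/7 on P

P1 indiff ⇒ q·1+(1-q)·9 = q·2+(1-q)·3 ⇒ q(-1) = (1-q)(-6) ⇒ q = 6/7
P2 indiff ⇒ p·6+(1-p)·3 = p·5+(1-p)·5 ⇒ p(1) = (1-p)(2) ⇒ p = 2/3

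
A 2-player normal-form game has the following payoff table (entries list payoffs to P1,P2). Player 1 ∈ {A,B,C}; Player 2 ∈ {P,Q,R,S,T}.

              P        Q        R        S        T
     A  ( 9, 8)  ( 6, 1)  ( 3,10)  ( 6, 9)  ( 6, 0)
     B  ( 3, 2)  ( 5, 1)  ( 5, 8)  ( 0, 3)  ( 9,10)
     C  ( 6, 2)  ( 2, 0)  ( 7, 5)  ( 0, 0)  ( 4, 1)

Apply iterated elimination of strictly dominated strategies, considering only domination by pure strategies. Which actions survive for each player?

P2 drop P (R beats it: A:10>8 B:8>2 C:5>2)
P2 drop Q (R beats it: A:10>1 B:8>1 C:5>0)
P2 drop S (R beats it: A:10>9 B:8>3 C:5>0)
P1 drop A (B beats it: R:5>3 T:9>6)
P1→{B,C} P2→{R,T}

IESDS → P1:{B,C} P2:{R,T}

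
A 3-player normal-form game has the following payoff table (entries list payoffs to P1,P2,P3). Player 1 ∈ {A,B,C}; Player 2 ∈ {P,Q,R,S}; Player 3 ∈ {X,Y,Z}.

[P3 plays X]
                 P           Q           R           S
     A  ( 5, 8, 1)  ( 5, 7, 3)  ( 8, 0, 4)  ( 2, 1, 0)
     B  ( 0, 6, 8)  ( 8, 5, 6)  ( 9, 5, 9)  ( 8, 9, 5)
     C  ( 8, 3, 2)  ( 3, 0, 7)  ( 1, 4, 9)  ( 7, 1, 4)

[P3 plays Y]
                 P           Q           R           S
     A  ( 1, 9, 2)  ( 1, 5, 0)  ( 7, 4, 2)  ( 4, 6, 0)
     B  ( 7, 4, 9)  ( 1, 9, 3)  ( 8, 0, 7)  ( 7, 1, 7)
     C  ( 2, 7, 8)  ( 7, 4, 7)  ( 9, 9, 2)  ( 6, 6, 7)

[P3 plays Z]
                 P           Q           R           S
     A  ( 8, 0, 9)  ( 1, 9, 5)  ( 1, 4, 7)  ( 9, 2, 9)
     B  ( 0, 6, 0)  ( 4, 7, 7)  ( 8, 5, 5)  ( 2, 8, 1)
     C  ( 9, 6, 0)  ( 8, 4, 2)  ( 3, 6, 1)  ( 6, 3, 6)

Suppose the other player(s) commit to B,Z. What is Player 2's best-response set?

u_2(P vs B,Z) = 6
u_2(Q vs B,Z) = 7
u_2(R vs B,Z) = 5
u_2(S vs B,Z) = 8
max payoff 8 at {S}

BR_2 = {S}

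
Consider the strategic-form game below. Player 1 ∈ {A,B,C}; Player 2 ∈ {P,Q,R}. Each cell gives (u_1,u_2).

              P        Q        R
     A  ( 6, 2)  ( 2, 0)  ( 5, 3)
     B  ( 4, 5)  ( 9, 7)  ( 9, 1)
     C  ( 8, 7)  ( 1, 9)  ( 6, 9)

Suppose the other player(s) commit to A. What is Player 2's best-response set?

u_2(P vs A) = 2
u_2(Q vs A) = 0
u_2(R vs A) = 3
max payoff 3 at {R}

argmax u_2 = {R}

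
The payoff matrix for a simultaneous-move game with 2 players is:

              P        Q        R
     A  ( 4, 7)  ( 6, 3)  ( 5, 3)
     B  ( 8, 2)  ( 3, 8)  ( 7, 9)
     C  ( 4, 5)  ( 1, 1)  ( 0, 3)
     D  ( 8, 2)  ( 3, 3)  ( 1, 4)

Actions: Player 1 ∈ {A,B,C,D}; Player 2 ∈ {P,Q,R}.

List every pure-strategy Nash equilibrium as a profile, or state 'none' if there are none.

Nash profiles: (B,R)

(A,P): not NE [P1→D gives 8>4]
(A,Q): not NE [P2→P gives 7>3]
(A,R): not NE [P1→B gives 7>5; P2→P gives 7>3]
(B,P): not NE [P2→R gives 9>2]
(B,Q): not NE [P1→A gives 6>3; P2→R gives 9>8]
(B,R): NE
(C,P): not NE [P1→D gives 8>4]
(C,Q): not NE [P1→A gives 6>1; P2→P gives 5>1]
(C,R): not NE [P1→B gives 7>0; P2→P gives 5>3]
(D,P): not NE [P2→R gives 4>2]
(D,Q): not NE [P1→A gives 6>3; P2→R gives 4>3]
(D,R): not NE [P1→B gives 7>1]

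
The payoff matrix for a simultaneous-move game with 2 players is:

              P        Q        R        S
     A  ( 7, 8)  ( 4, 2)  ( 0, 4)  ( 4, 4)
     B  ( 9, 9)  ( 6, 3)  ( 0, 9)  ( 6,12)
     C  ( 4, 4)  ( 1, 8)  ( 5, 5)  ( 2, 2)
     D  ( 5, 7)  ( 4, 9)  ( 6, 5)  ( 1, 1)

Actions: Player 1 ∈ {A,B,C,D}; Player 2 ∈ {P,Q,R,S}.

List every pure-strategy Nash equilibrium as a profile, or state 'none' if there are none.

Nash profiles: (B,S)

(A,P): not NE [P1→B gives 9>7]
(A,Q): not NE [P1→B gives 6>4; P2→P gives 8>2]
(A,R): not NE [P1→D gives 6>0; P2→P gives 8>4]
(A,S): not NE [P1→B gives 6>4; P2→P gives 8>4]
(B,P): not NE [P2→S gives 12>9]
(B,Q): not NE [P2→S gives 12>3]
(B,R): not NE [P1→D gives 6>0; P2→S gives 12>9]
(B,S): NE
(C,P): not NE [P1→B gives 9>4; P2→Q gives 8>4]
(C,Q): not NE [P1→B gives 6>1]
(C,R): not NE [P1→D gives 6>5; P2→Q gives 8>5]
(C,S): not NE [P1→B gives 6>2; P2→Q gives 8>2]
(D,P): not NE [P1→B gives 9>5; P2→Q gives 9>7]
(D,Q): not NE [P1→B gives 6>4]
(D,R): not NE [P2→Q gives 9>5]
(D,S): not NE [P1→B gives 6>1; P2→Q gives 9>1]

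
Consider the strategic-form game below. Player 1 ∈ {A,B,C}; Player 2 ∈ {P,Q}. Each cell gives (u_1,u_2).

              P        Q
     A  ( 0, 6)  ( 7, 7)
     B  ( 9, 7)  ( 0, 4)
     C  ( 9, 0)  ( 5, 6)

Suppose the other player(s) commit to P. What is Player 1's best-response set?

BR_1 = {B,C}

u_1(A vs P) = 0
u_1(B vs P) = 9
u_1(C vs P) = 9
max payoff 9 at {B,C}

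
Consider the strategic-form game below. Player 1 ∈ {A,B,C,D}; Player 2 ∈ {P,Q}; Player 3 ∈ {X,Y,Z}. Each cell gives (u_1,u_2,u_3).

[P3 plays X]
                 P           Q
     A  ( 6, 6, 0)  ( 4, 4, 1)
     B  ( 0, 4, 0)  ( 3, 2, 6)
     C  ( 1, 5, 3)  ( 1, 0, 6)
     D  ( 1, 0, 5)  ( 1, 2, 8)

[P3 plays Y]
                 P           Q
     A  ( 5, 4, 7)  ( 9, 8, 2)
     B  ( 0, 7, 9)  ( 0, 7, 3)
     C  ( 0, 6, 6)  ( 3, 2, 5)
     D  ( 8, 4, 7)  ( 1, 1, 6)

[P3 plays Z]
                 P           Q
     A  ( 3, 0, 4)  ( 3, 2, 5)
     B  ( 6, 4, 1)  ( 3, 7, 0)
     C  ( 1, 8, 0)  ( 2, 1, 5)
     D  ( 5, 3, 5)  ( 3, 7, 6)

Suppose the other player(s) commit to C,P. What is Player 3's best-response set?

BR_3 = {Y}

u_3(X vs C,P) = 3
u_3(Y vs C,P) = 6
u_3(Z vs C,P) = 0
max payoff 6 at {Y}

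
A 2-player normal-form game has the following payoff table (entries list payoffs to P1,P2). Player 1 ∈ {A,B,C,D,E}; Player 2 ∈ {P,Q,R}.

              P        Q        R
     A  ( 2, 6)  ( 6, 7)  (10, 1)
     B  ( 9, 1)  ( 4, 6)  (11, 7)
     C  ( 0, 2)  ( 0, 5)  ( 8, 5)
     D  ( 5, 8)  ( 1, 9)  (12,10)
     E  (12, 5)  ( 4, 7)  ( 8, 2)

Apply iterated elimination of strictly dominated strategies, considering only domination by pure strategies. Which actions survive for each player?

P1 drop C (A beats it: P:2>0 Q:6>0 R:10>8)
P2 drop P (Q beats it: A:7>6 B:6>1 D:9>8 E:7>5)
P1 drop E (A beats it: Q:6>4 R:10>8)
P1→{A,B,D} P2→{Q,R}

Survivors P1:{A,B,D} P2:{Q,R}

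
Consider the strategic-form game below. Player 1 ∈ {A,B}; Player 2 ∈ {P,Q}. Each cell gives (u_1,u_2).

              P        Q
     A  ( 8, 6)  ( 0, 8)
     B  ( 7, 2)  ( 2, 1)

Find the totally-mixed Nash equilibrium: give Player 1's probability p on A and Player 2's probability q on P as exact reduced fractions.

(p,q) = (1/3, 2/3)

P1 indiff ⇒ q·8+(1-q)·0 = q·7+(1-q)·2 ⇒ q(1) = (1-q)(2) ⇒ q = 2/3
P2 indiff ⇒ p·6+(1-p)·2 = p·8+(1-p)·1 ⇒ p(-2) = (1-p)(-1) ⇒ p = 1/3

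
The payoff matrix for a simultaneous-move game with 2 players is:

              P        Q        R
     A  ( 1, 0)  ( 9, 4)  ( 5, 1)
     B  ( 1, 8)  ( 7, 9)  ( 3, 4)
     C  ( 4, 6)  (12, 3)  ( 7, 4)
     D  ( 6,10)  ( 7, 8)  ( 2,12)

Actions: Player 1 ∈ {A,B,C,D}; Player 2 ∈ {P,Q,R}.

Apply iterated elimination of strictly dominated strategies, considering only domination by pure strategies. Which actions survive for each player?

P1 drop A (C beats it: P:4>1 Q:12>9 R:7>5)
P1 drop B (C beats it: P:4>1 Q:12>7 R:7>3)
P2 drop Q (P beats it: C:6>3 D:10>8)
P1→{C,D} P2→{P,R}

Survivors P1:{C,D} P2:{P,R}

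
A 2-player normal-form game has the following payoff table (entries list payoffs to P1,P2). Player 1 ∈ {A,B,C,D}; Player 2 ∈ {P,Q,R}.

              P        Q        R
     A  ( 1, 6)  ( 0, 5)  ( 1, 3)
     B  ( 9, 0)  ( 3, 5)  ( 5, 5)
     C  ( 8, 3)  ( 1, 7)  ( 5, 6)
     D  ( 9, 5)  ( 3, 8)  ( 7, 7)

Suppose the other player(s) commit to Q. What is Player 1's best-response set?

u_1(A vs Q) = 0
u_1(B vs Q) = 3
u_1(C vs Q) = 1
u_1(D vs Q) = 3
max payoff 3 at {B,D}

BR_1 = {B,D}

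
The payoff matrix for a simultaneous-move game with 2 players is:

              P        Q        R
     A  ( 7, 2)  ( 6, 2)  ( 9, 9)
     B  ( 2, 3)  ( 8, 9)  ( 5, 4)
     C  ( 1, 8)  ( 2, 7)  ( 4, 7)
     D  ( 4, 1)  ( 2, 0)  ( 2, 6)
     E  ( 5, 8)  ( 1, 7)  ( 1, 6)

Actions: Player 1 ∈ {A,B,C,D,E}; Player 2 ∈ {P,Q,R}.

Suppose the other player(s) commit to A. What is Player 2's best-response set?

argmax u_2 = {R}

u_2(P vs A) = 2
u_2(Q vs A) = 2
u_2(R vs A) = 9
max payoff 9 at {R}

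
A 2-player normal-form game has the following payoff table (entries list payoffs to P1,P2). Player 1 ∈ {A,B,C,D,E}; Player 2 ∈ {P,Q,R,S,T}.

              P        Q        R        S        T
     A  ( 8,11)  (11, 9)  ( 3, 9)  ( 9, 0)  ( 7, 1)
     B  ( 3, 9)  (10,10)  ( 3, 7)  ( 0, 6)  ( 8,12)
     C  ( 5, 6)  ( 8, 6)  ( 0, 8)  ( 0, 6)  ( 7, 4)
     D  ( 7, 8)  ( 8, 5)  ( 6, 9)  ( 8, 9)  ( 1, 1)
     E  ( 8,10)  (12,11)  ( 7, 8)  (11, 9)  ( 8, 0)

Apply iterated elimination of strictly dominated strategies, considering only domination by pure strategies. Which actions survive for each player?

Remaining: P1:{A,B,E} P2:{P,Q,T}

P1 drop C (E beats it: P:8>5 Q:12>8 R:7>0 S:11>0 T:8>7)
P1 drop D (E beats it: P:8>7 Q:12>8 R:7>6 S:11>8 T:8>1)
P2 drop R (P beats it: A:11>9 B:9>7 E:10>8)
P2 drop S (P beats it: A:11>0 B:9>6 E:10>9)
P1→{A,B,E} P2→{P,Q,T}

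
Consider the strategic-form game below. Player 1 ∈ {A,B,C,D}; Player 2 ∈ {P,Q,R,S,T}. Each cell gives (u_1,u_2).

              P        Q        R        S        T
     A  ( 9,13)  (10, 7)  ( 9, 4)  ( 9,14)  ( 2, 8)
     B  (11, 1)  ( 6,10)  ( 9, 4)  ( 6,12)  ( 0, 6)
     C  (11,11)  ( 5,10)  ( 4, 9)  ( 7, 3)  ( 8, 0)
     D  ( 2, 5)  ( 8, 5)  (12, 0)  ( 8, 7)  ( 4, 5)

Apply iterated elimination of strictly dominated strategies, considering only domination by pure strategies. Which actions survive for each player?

P2 drop R (Q beats it: A:7>4 B:10>4 C:10>9 D:5>0)
P2 drop T (S beats it: A:14>8 B:12>6 C:3>0 D:7>5)
P1 drop D (A beats it: P:9>2 Q:10>8 S:9>8)
P1→{A,B,C} P2→{P,Q,S}

Remaining: P1:{A,B,C} P2:{P,Q,S}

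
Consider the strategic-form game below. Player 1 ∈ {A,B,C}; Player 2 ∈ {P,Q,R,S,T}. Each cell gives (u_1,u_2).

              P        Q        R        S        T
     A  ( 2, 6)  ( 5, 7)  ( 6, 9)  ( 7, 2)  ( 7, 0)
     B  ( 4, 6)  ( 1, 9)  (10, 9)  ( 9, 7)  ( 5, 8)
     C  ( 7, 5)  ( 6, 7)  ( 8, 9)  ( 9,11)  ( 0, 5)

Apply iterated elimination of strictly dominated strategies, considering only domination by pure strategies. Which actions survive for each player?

P2 drop P (Q beats it: A:7>6 B:9>6 C:7>5)
P2 drop T (Q beats it: A:7>0 B:9>8 C:7>5)
P1 drop A (C beats it: Q:6>5 R:8>6 S:9>7)
P1→{B,C} P2→{Q,R,S}

IESDS → P1:{B,C} P2:{Q,R,S}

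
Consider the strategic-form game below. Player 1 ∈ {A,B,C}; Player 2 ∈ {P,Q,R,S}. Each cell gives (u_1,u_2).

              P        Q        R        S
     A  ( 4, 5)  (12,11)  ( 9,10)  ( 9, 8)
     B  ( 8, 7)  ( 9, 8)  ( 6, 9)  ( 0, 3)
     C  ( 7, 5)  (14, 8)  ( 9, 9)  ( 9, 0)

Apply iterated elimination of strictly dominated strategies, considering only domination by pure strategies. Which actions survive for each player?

IESDS → P1:{A,C} P2:{Q,R}

P2 drop P (Q beats it: A:11>5 B:8>7 C:8>5)
P1 drop B (A beats it: Q:12>9 R:9>6 S:9>0)
P2 drop S (Q beats it: A:11>8 C:8>0)
P1→{A,C} P2→{Q,R}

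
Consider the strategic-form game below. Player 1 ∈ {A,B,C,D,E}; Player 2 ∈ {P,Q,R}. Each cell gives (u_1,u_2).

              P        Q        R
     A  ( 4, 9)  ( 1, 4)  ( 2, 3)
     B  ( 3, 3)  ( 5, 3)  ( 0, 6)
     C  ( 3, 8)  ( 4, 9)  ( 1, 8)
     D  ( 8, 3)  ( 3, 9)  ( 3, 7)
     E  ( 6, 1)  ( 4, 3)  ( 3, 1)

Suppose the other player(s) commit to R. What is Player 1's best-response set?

BR_1 = {D,E}

u_1(A vs R) = 2
u_1(B vs R) = 0
u_1(C vs R) = 1
u_1(D vs R) = 3
u_1(E vs R) = 3
max payoff 3 at {D,E}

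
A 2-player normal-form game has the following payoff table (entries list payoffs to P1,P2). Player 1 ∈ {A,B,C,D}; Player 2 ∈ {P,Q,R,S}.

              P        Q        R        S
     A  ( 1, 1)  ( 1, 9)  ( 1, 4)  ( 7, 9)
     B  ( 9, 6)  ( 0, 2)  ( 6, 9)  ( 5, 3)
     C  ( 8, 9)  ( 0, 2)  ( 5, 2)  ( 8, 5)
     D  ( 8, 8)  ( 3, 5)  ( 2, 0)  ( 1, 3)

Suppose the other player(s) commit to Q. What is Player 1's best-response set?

u_1(A vs Q) = 1
u_1(B vs Q) = 0
u_1(C vs Q) = 0
u_1(D vs Q) = 3
max payoff 3 at {D}

argmax u_1 = {D}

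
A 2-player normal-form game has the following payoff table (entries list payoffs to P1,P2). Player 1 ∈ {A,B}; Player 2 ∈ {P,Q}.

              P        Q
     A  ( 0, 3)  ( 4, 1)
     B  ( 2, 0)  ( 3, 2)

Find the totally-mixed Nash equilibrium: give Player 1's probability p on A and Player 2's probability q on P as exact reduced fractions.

P1 indiff ⇒ q·0+(1-q)·4 = q·2+(1-q)·3 ⇒ q(-2) = (1-q)(-1) ⇒ q = 1/3
P2 indiff ⇒ p·3+(1-p)·0 = p·1+(1-p)·2 ⇒ p(2) = (1-p)(2) ⇒ p = 1/2

P1 mixes 1/2 on A; P2 mixes 1/3 on P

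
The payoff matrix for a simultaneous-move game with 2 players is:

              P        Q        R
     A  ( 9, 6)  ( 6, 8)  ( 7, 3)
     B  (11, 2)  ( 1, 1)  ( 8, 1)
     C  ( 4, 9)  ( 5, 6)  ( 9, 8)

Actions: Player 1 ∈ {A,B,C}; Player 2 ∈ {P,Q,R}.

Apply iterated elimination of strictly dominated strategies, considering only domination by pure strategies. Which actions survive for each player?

P2 drop R (P beats it: A:6>3 B:2>1 C:9>8)
P1 drop C (A beats it: P:9>4 Q:6>5)
P1→{A,B} P2→{P,Q}

Remaining: P1:{A,B} P2:{P,Q}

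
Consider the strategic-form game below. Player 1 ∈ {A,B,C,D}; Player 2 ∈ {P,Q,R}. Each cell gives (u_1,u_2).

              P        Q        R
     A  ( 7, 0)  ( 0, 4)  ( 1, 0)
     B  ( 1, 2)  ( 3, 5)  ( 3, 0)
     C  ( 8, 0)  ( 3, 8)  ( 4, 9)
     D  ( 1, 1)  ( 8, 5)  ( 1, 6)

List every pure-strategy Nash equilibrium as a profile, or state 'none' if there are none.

NE set: (C,R)

(A,P): not NE [P1→C gives 8>7; P2→Q gives 4>0]
(A,Q): not NE [P1→D gives 8>0]
(A,R): not NE [P1→C gives 4>1; P2→Q gives 4>0]
(B,P): not NE [P1→C gives 8>1; P2→Q gives 5>2]
(B,Q): not NE [P1→D gives 8>3]
(B,R): not NE [P1→C gives 4>3; P2→Q gives 5>0]
(C,P): not NE [P2→R gives 9>0]
(C,Q): not NE [P1→D gives 8>3; P2→R gives 9>8]
(C,R): NE
(D,P): not NE [P1→C gives 8>1; P2→R gives 6>1]
(D,Q): not NE [P2→R gives 6>5]
(D,R): not NE [P1→C gives 4>1]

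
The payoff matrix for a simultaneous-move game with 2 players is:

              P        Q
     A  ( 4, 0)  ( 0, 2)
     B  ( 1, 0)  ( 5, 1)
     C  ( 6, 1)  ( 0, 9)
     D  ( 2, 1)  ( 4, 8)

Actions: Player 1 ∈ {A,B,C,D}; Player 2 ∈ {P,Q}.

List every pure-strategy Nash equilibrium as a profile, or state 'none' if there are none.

(A,P): not NE [P1→C gives 6>4; P2→Q gives 2>0]
(A,Q): not NE [P1→B gives 5>0]
(B,P): not NE [P1→C gives 6>1; P2→Q gives 1>0]
(B,Q): NE
(C,P): not NE [P2→Q gives 9>1]
(C,Q): not NE [P1→B gives 5>0]
(D,P): not NE [P1→C gives 6>2; P2→Q gives 8>1]
(D,Q): not NE [P1→B gives 5>4]

PSNE = {(B,Q)}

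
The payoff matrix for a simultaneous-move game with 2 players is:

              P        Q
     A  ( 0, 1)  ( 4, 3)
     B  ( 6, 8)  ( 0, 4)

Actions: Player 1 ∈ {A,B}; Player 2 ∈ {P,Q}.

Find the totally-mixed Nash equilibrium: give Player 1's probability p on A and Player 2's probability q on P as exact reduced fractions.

p=2/3, q=2/5

P1 indiff ⇒ q·0+(1-q)·4 = q·6+(1-q)·0 ⇒ q(-6) = (1-q)(-4) ⇒ q = 2/5
P2 indiff ⇒ p·1+(1-p)·8 = p·3+(1-p)·4 ⇒ p(-2) = (1-p)(-4) ⇒ p = 2/3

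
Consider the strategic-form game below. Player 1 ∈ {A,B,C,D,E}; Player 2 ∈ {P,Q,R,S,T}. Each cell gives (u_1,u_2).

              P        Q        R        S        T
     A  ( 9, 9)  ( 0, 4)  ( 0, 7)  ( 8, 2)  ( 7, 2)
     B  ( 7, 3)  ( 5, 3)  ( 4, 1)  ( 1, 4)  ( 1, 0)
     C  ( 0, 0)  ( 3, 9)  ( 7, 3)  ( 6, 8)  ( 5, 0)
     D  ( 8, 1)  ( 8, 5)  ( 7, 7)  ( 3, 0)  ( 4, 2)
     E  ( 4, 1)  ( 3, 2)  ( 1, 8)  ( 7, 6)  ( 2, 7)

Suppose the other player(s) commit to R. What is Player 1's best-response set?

argmax u_1 = {C,D}

u_1(A vs R) = 0
u_1(B vs R) = 4
u_1(C vs R) = 7
u_1(D vs R) = 7
u_1(E vs R) = 1
max payoff 7 at {C,D}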